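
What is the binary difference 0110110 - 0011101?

Method 1 - Direct subtraction (column by column from the right: bit − bit − borrow-in; if negative, add 2 and borrow 1 from the next column):
borrow: 0110010
        0110110
-       0011101
---------------
        0011001

Method 2 - Add two's complement:
Two's complement of 0011101: invert → 1100010, add 1 → 1100011
  0110110
+ 1100011
---------
 10011001  (end carry out of the top bit = 1)
Discarding the end carry: 0011001
Decimal check:
  0110110 = 32 + 16 + 4 + 2 = 54
  0011101 = 16 + 8 + 4 + 1 = 29
  54 - 29 = 25, and 0011001 = 16 + 8 + 1 = 25 ✓



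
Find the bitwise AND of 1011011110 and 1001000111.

AND: 1 only when both bits are 1
  1011011110
& 1001000111
------------
  1001000110
Decimal: 734 & 583 = 582



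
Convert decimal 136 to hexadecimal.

Using repeated division by 16 (digits 10–15 are A–F):
136 ÷ 16 = 8 remainder 8
8 ÷ 16 = 0 remainder 8
Reading remainders bottom to top: 88



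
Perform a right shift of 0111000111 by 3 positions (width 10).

Original: 0111000111 (decimal 455)
Shift right by 3 positions
Drop the 3 low bits; fill with zeros on the left
Result: 0000111000 (decimal 56)
Equivalent: 455 >> 3 = 455 ÷ 2^3 = 56



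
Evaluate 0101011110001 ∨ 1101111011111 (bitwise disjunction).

OR: 1 when either bit is 1
  0101011110001
| 1101111011111
---------------
  1101111111111
Decimal: 2801 | 7135 = 7167



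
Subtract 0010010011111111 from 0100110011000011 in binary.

Method 1 - Direct subtraction (column by column from the right: bit − bit − borrow-in; if negative, add 2 and borrow 1 from the next column):
borrow: 0100111111111000
        0100110011000011
-       0010010011111111
------------------------
        0010011111000100

Method 2 - Add two's complement:
Two's complement of 0010010011111111: invert → 1101101100000000, add 1 → 1101101100000001
  0100110011000011
+ 1101101100000001
------------------
 10010011111000100  (end carry out of the top bit = 1)
Discarding the end carry: 0010011111000100
Decimal check:
  0100110011000011 = 16384 + 2048 + 1024 + 128 + 64 + 2 + 1 = 19651
  0010010011111111 = 8192 + 1024 + 128 + 64 + 32 + 16 + 8 + 4 + 2 + 1 = 9471
  19651 - 9471 = 10180, and 0010011111000100 = 8192 + 1024 + 512 + 256 + 128 + 64 + 4 = 10180 ✓



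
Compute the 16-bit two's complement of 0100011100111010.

Original: 0100011100111010
Step 1 - Invert all bits: 1011100011000101
Step 2 - Add 1: 1011100011000110
Verification: 0100011100111010 + 1011100011000110 = 10000000000000000; discarding the end carry (carry out of the top bit) leaves the 16-bit value 0000000000000000, as required for x + (-x)



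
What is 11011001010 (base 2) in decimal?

Sum of powers of 2 for each 1-bit:
2^1 + 2^3 + 2^6 + 2^7 + 2^9 + 2^10
= 2 + 8 + 64 + 128 + 512 + 1024
= 1738



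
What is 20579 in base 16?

Using repeated division by 16 (digits 10–15 are A–F):
20579 ÷ 16 = 1286 remainder 3
1286 ÷ 16 = 80 remainder 6
80 ÷ 16 = 5 remainder 0
5 ÷ 16 = 0 remainder 5
Reading remainders bottom to top: 5063



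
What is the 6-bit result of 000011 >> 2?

Original: 000011 (decimal 3)
Shift right by 2 positions
Drop the 2 low bits; fill with zeros on the left
Result: 000000 (decimal 0)
Equivalent: 3 >> 2 = 3 ÷ 2^2 = 0



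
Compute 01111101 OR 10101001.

OR: 1 when either bit is 1
  01111101
| 10101001
----------
  11111101
Decimal: 125 | 169 = 253



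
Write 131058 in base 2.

Using repeated division by 2:
131058 ÷ 2 = 65529 remainder 0
65529 ÷ 2 = 32764 remainder 1
32764 ÷ 2 = 16382 remainder 0
16382 ÷ 2 = 8191 remainder 0
8191 ÷ 2 = 4095 remainder 1
4095 ÷ 2 = 2047 remainder 1
2047 ÷ 2 = 1023 remainder 1
1023 ÷ 2 = 511 remainder 1
511 ÷ 2 = 255 remainder 1
255 ÷ 2 = 127 remainder 1
127 ÷ 2 = 63 remainder 1
63 ÷ 2 = 31 remainder 1
31 ÷ 2 = 15 remainder 1
15 ÷ 2 = 7 remainder 1
7 ÷ 2 = 3 remainder 1
3 ÷ 2 = 1 remainder 1
1 ÷ 2 = 0 remainder 1
Reading remainders bottom to top: 11111111111110010



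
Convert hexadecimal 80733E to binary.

Convert each hex digit to 4 bits:
  8 = 1000
  0 = 0000
  7 = 0111
  3 = 0011
  3 = 0011
  E = 1110
Concatenate: 100000000111001100111110



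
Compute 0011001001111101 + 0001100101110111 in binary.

Add column by column from the right: bit + bit + carry-in; write the sum mod 2, carry 1 when the sum is 2 or 3.
carry:  0110000011111110
        0011001001111101
+       0001100101110111
------------------------
       00100101111110100
(the carry out of the leftmost column, 0, becomes the leading bit)
Decimal check:
  0011001001111101 = 8192 + 4096 + 512 + 64 + 32 + 16 + 8 + 4 + 1 = 12925
  0001100101110111 = 4096 + 2048 + 256 + 64 + 32 + 16 + 4 + 2 + 1 = 6519
  12925 + 6519 = 19444, and 00100101111110100 = 16384 + 2048 + 512 + 256 + 128 + 64 + 32 + 16 + 4 = 19444 ✓



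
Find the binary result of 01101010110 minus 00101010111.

Method 1 - Direct subtraction (column by column from the right: bit − bit − borrow-in; if negative, add 2 and borrow 1 from the next column):
borrow: 01111111110
        01101010110
-       00101010111
-------------------
        00111111111

Method 2 - Add two's complement:
Two's complement of 00101010111: invert → 11010101000, add 1 → 11010101001
  01101010110
+ 11010101001
-------------
 100111111111  (end carry out of the top bit = 1)
Discarding the end carry: 00111111111
Decimal check:
  01101010110 = 512 + 256 + 64 + 16 + 4 + 2 = 854
  00101010111 = 256 + 64 + 16 + 4 + 2 + 1 = 343
  854 - 343 = 511, and 00111111111 = 256 + 128 + 64 + 32 + 16 + 8 + 4 + 2 + 1 = 511 ✓



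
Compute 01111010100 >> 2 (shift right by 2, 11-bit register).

Original: 01111010100 (decimal 980)
Shift right by 2 positions
Drop the 2 low bits; fill with zeros on the left
Result: 00011110101 (decimal 245)
Equivalent: 980 >> 2 = 980 ÷ 2^2 = 245



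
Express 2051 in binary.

Using repeated division by 2:
2051 ÷ 2 = 1025 remainder 1
1025 ÷ 2 = 512 remainder 1
512 ÷ 2 = 256 remainder 0
256 ÷ 2 = 128 remainder 0
128 ÷ 2 = 64 remainder 0
64 ÷ 2 = 32 remainder 0
32 ÷ 2 = 16 remainder 0
16 ÷ 2 = 8 remainder 0
8 ÷ 2 = 4 remainder 0
4 ÷ 2 = 2 remainder 0
2 ÷ 2 = 1 remainder 0
1 ÷ 2 = 0 remainder 1
Reading remainders bottom to top: 100000000011



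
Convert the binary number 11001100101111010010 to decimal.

Sum of powers of 2 for each 1-bit:
2^1 + 2^4 + 2^6 + 2^7 + 2^8 + 2^9 + 2^11 + 2^14 + 2^15 + 2^18 + 2^19
= 2 + 16 + 64 + 128 + 256 + 512 + 2048 + 16384 + 32768 + 262144 + 524288
= 838610



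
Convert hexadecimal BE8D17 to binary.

Convert each hex digit to 4 bits:
  B = 1011
  E = 1110
  8 = 1000
  D = 1101
  1 = 0001
  7 = 0111
Concatenate: 101111101000110100010111



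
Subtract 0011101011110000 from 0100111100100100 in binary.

Method 1 - Direct subtraction (column by column from the right: bit − bit − borrow-in; if negative, add 2 and borrow 1 from the next column):
borrow: 0110000111100000
        0100111100100100
-       0011101011110000
------------------------
        0001010000110100

Method 2 - Add two's complement:
Two's complement of 0011101011110000: invert → 1100010100001111, add 1 → 1100010100010000
  0100111100100100
+ 1100010100010000
------------------
 10001010000110100  (end carry out of the top bit = 1)
Discarding the end carry: 0001010000110100
Decimal check:
  0100111100100100 = 16384 + 2048 + 1024 + 512 + 256 + 32 + 4 = 20260
  0011101011110000 = 8192 + 4096 + 2048 + 512 + 128 + 64 + 32 + 16 = 15088
  20260 - 15088 = 5172, and 0001010000110100 = 4096 + 1024 + 32 + 16 + 4 = 5172 ✓



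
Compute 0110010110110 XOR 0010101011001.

XOR: 1 when bits differ
  0110010110110
^ 0010101011001
---------------
  0100111101111
Decimal: 3254 ^ 1369 = 2543



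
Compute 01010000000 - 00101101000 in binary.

Method 1 - Direct subtraction (column by column from the right: bit − bit − borrow-in; if negative, add 2 and borrow 1 from the next column):
borrow: 01011110000
        01010000000
-       00101101000
-------------------
        00100011000

Method 2 - Add two's complement:
Two's complement of 00101101000: invert → 11010010111, add 1 → 11010011000
  01010000000
+ 11010011000
-------------
 100100011000  (end carry out of the top bit = 1)
Discarding the end carry: 00100011000
Decimal check:
  01010000000 = 512 + 128 = 640
  00101101000 = 256 + 64 + 32 + 8 = 360
  640 - 360 = 280, and 00100011000 = 256 + 16 + 8 = 280 ✓



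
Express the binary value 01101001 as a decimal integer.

Sum of powers of 2 for each 1-bit:
2^0 + 2^3 + 2^5 + 2^6
= 1 + 8 + 32 + 64
= 105



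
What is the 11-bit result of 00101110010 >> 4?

Original: 00101110010 (decimal 370)
Shift right by 4 positions
Drop the 4 low bits; fill with zeros on the left
Result: 00000010111 (decimal 23)
Equivalent: 370 >> 4 = 370 ÷ 2^4 = 23



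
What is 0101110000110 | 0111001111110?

OR: 1 when either bit is 1
  0101110000110
| 0111001111110
---------------
  0111111111110
Decimal: 2950 | 3710 = 4094



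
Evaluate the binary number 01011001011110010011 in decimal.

Sum of powers of 2 for each 1-bit:
2^0 + 2^1 + 2^4 + 2^7 + 2^8 + 2^9 + 2^10 + 2^12 + 2^15 + 2^16 + 2^18
= 1 + 2 + 16 + 128 + 256 + 512 + 1024 + 4096 + 32768 + 65536 + 262144
= 366483



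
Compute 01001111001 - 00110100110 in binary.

Method 1 - Direct subtraction (column by column from the right: bit − bit − borrow-in; if negative, add 2 and borrow 1 from the next column):
borrow: 01100001100
        01001111001
-       00110100110
-------------------
        00011010011

Method 2 - Add two's complement:
Two's complement of 00110100110: invert → 11001011001, add 1 → 11001011010
  01001111001
+ 11001011010
-------------
 100011010011  (end carry out of the top bit = 1)
Discarding the end carry: 00011010011
Decimal check:
  01001111001 = 512 + 64 + 32 + 16 + 8 + 1 = 633
  00110100110 = 256 + 128 + 32 + 4 + 2 = 422
  633 - 422 = 211, and 00011010011 = 128 + 64 + 16 + 2 + 1 = 211 ✓



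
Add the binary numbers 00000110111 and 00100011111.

Add column by column from the right: bit + bit + carry-in; write the sum mod 2, carry 1 when the sum is 2 or 3.
carry:  00001111110
        00000110111
+       00100011111
-------------------
       000101010110
(the carry out of the leftmost column, 0, becomes the leading bit)
Decimal check:
  00000110111 = 32 + 16 + 4 + 2 + 1 = 55
  00100011111 = 256 + 16 + 8 + 4 + 2 + 1 = 287
  55 + 287 = 342, and 000101010110 = 256 + 64 + 16 + 4 + 2 = 342 ✓



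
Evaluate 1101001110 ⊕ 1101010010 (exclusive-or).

XOR: 1 when bits differ
  1101001110
^ 1101010010
------------
  0000011100
Decimal: 846 ^ 850 = 28



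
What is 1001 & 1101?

AND: 1 only when both bits are 1
  1001
& 1101
------
  1001
Decimal: 9 & 13 = 9



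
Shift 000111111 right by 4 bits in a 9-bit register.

Original: 000111111 (decimal 63)
Shift right by 4 positions
Drop the 4 low bits; fill with zeros on the left
Result: 000000011 (decimal 3)
Equivalent: 63 >> 4 = 63 ÷ 2^4 = 3



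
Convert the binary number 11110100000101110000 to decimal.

Sum of powers of 2 for each 1-bit:
2^4 + 2^5 + 2^6 + 2^8 + 2^14 + 2^16 + 2^17 + 2^18 + 2^19
= 16 + 32 + 64 + 256 + 16384 + 65536 + 131072 + 262144 + 524288
= 999792



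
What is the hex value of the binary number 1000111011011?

Group into 4-bit nibbles from right:
  0001 = 1
  0001 = 1
  1101 = D
  1011 = B
Result: 11DB



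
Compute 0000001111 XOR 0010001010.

XOR: 1 when bits differ
  0000001111
^ 0010001010
------------
  0010000101
Decimal: 15 ^ 138 = 133



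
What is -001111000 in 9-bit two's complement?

Original: 001111000
Step 1 - Invert all bits: 110000111
Step 2 - Add 1: 110001000
Verification: 001111000 + 110001000 = 1000000000; discarding the end carry (carry out of the top bit) leaves the 9-bit value 000000000, as required for x + (-x)



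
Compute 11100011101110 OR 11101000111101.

OR: 1 when either bit is 1
  11100011101110
| 11101000111101
----------------
  11101011111111
Decimal: 14574 | 14909 = 15103



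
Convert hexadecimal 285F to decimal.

Expand by place value (powers of 16):
Digit values: F = 15
285F = 2 × 16^3 + 8 × 16^2 + 5 × 16^1 + 15 × 16^0
= 2 × 4096 + 8 × 256 + 5 × 16 + 15 × 1
= 8192 + 2048 + 80 + 15
= 10335



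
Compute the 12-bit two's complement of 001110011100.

Original: 001110011100
Step 1 - Invert all bits: 110001100011
Step 2 - Add 1: 110001100100
Verification: 001110011100 + 110001100100 = 1000000000000; discarding the end carry (carry out of the top bit) leaves the 12-bit value 000000000000, as required for x + (-x)



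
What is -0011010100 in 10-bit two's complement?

Original: 0011010100
Step 1 - Invert all bits: 1100101011
Step 2 - Add 1: 1100101100
Verification: 0011010100 + 1100101100 = 10000000000; discarding the end carry (carry out of the top bit) leaves the 10-bit value 0000000000, as required for x + (-x)



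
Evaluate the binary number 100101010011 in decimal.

Sum of powers of 2 for each 1-bit:
2^0 + 2^1 + 2^4 + 2^6 + 2^8 + 2^11
= 1 + 2 + 16 + 64 + 256 + 2048
= 2387



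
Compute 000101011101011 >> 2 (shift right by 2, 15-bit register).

Original: 000101011101011 (decimal 2795)
Shift right by 2 positions
Drop the 2 low bits; fill with zeros on the left
Result: 000001010111010 (decimal 698)
Equivalent: 2795 >> 2 = 2795 ÷ 2^2 = 698



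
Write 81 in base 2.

Using repeated division by 2:
81 ÷ 2 = 40 remainder 1
40 ÷ 2 = 20 remainder 0
20 ÷ 2 = 10 remainder 0
10 ÷ 2 = 5 remainder 0
5 ÷ 2 = 2 remainder 1
2 ÷ 2 = 1 remainder 0
1 ÷ 2 = 0 remainder 1
Reading remainders bottom to top: 1010001



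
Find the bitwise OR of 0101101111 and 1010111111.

OR: 1 when either bit is 1
  0101101111
| 1010111111
------------
  1111111111
Decimal: 367 | 703 = 1023



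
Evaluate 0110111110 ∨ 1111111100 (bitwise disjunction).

OR: 1 when either bit is 1
  0110111110
| 1111111100
------------
  1111111110
Decimal: 446 | 1020 = 1022



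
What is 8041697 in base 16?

Using repeated division by 16 (digits 10–15 are A–F):
8041697 ÷ 16 = 502606 remainder 1
502606 ÷ 16 = 31412 remainder 14 (E)
31412 ÷ 16 = 1963 remainder 4
1963 ÷ 16 = 122 remainder 11 (B)
122 ÷ 16 = 7 remainder 10 (A)
7 ÷ 16 = 0 remainder 7
Reading remainders bottom to top: 7AB4E1



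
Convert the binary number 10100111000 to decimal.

Sum of powers of 2 for each 1-bit:
2^3 + 2^4 + 2^5 + 2^8 + 2^10
= 8 + 16 + 32 + 256 + 1024
= 1336



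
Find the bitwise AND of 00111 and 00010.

AND: 1 only when both bits are 1
  00111
& 00010
-------
  00010
Decimal: 7 & 2 = 2



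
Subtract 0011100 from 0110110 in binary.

Method 1 - Direct subtraction (column by column from the right: bit − bit − borrow-in; if negative, add 2 and borrow 1 from the next column):
borrow: 0110000
        0110110
-       0011100
---------------
        0011010

Method 2 - Add two's complement:
Two's complement of 0011100: invert → 1100011, add 1 → 1100100
  0110110
+ 1100100
---------
 10011010  (end carry out of the top bit = 1)
Discarding the end carry: 0011010
Decimal check:
  0110110 = 32 + 16 + 4 + 2 = 54
  0011100 = 16 + 8 + 4 = 28
  54 - 28 = 26, and 0011010 = 16 + 8 + 2 = 26 ✓



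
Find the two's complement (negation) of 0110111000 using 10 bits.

Original: 0110111000
Step 1 - Invert all bits: 1001000111
Step 2 - Add 1: 1001001000
Verification: 0110111000 + 1001001000 = 10000000000; discarding the end carry (carry out of the top bit) leaves the 10-bit value 0000000000, as required for x + (-x)



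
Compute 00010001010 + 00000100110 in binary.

Add column by column from the right: bit + bit + carry-in; write the sum mod 2, carry 1 when the sum is 2 or 3.
carry:  00000011100
        00010001010
+       00000100110
-------------------
       000010110000
(the carry out of the leftmost column, 0, becomes the leading bit)
Decimal check:
  00010001010 = 128 + 8 + 2 = 138
  00000100110 = 32 + 4 + 2 = 38
  138 + 38 = 176, and 000010110000 = 128 + 32 + 16 = 176 ✓



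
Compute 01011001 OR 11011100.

OR: 1 when either bit is 1
  01011001
| 11011100
----------
  11011101
Decimal: 89 | 220 = 221



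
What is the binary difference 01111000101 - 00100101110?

Method 1 - Direct subtraction (column by column from the right: bit − bit − borrow-in; if negative, add 2 and borrow 1 from the next column):
borrow: 00001111100
        01111000101
-       00100101110
-------------------
        01010010111

Method 2 - Add two's complement:
Two's complement of 00100101110: invert → 11011010001, add 1 → 11011010010
  01111000101
+ 11011010010
-------------
 101010010111  (end carry out of the top bit = 1)
Discarding the end carry: 01010010111
Decimal check:
  01111000101 = 512 + 256 + 128 + 64 + 4 + 1 = 965
  00100101110 = 256 + 32 + 8 + 4 + 2 = 302
  965 - 302 = 663, and 01010010111 = 512 + 128 + 16 + 4 + 2 + 1 = 663 ✓



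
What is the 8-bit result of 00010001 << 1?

Original: 00010001 (decimal 17)
Shift left by 1 position
Append 1 zero on the right
Result: 00100010 (decimal 34)
Equivalent: 17 << 1 = 17 × 2^1 = 34



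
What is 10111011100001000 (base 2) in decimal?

Sum of powers of 2 for each 1-bit:
2^3 + 2^8 + 2^9 + 2^10 + 2^12 + 2^13 + 2^14 + 2^16
= 8 + 256 + 512 + 1024 + 4096 + 8192 + 16384 + 65536
= 96008



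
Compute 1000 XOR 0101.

XOR: 1 when bits differ
  1000
^ 0101
------
  1101
Decimal: 8 ^ 5 = 13



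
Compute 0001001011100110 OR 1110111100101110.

OR: 1 when either bit is 1
  0001001011100110
| 1110111100101110
------------------
  1111111111101110
Decimal: 4838 | 61230 = 65518



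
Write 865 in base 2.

Using repeated division by 2:
865 ÷ 2 = 432 remainder 1
432 ÷ 2 = 216 remainder 0
216 ÷ 2 = 108 remainder 0
108 ÷ 2 = 54 remainder 0
54 ÷ 2 = 27 remainder 0
27 ÷ 2 = 13 remainder 1
13 ÷ 2 = 6 remainder 1
6 ÷ 2 = 3 remainder 0
3 ÷ 2 = 1 remainder 1
1 ÷ 2 = 0 remainder 1
Reading remainders bottom to top: 1101100001



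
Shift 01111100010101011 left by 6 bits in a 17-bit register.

Original: 01111100010101011 (decimal 63659)
Shift left by 6 positions
Append 6 zeros on the right and drop the 6 high bits that overflow the 17-bit width
Result: 00010101011000000 (decimal 10944)
Equivalent: 63659 << 6 = 63659 × 2^6 = 4074176, truncated to 17 bits = 10944



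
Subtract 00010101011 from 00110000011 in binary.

Method 1 - Direct subtraction (column by column from the right: bit − bit − borrow-in; if negative, add 2 and borrow 1 from the next column):
borrow: 00111110000
        00110000011
-       00010101011
-------------------
        00011011000

Method 2 - Add two's complement:
Two's complement of 00010101011: invert → 11101010100, add 1 → 11101010101
  00110000011
+ 11101010101
-------------
 100011011000  (end carry out of the top bit = 1)
Discarding the end carry: 00011011000
Decimal check:
  00110000011 = 256 + 128 + 2 + 1 = 387
  00010101011 = 128 + 32 + 8 + 2 + 1 = 171
  387 - 171 = 216, and 00011011000 = 128 + 64 + 16 + 8 = 216 ✓



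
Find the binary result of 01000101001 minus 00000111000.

Method 1 - Direct subtraction (column by column from the right: bit − bit − borrow-in; if negative, add 2 and borrow 1 from the next column):
borrow: 01111100000
        01000101001
-       00000111000
-------------------
        00111110001

Method 2 - Add two's complement:
Two's complement of 00000111000: invert → 11111000111, add 1 → 11111001000
  01000101001
+ 11111001000
-------------
 100111110001  (end carry out of the top bit = 1)
Discarding the end carry: 00111110001
Decimal check:
  01000101001 = 512 + 32 + 8 + 1 = 553
  00000111000 = 32 + 16 + 8 = 56
  553 - 56 = 497, and 00111110001 = 256 + 128 + 64 + 32 + 16 + 1 = 497 ✓



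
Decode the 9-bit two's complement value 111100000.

Binary: 111100000
Sign bit: 1 (negative)
Invert: 000011111
Add 1:  000100000
Magnitude: 000100000 = 32
Value: -32



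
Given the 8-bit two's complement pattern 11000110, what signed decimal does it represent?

Binary: 11000110
Sign bit: 1 (negative)
Invert: 00111001
Add 1:  00111010
Magnitude: 00111010 = 32 + 16 + 8 + 2 = 58
Value: -58



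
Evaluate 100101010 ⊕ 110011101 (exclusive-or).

XOR: 1 when bits differ
  100101010
^ 110011101
-----------
  010110111
Decimal: 298 ^ 413 = 183



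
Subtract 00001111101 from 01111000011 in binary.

Method 1 - Direct subtraction (column by column from the right: bit − bit − borrow-in; if negative, add 2 and borrow 1 from the next column):
borrow: 00011111000
        01111000011
-       00001111101
-------------------
        01101000110

Method 2 - Add two's complement:
Two's complement of 00001111101: invert → 11110000010, add 1 → 11110000011
  01111000011
+ 11110000011
-------------
 101101000110  (end carry out of the top bit = 1)
Discarding the end carry: 01101000110
Decimal check:
  01111000011 = 512 + 256 + 128 + 64 + 2 + 1 = 963
  00001111101 = 64 + 32 + 16 + 8 + 4 + 1 = 125
  963 - 125 = 838, and 01101000110 = 512 + 256 + 64 + 4 + 2 = 838 ✓



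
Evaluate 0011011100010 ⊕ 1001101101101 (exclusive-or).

XOR: 1 when bits differ
  0011011100010
^ 1001101101101
---------------
  1010110001111
Decimal: 1762 ^ 4973 = 5519



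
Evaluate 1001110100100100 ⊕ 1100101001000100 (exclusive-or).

XOR: 1 when bits differ
  1001110100100100
^ 1100101001000100
------------------
  0101011101100000
Decimal: 40228 ^ 51780 = 22368



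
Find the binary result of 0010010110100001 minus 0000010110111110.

Method 1 - Direct subtraction (column by column from the right: bit − bit − borrow-in; if negative, add 2 and borrow 1 from the next column):
borrow: 0011111111111100
        0010010110100001
-       0000010110111110
------------------------
        0001111111100011

Method 2 - Add two's complement:
Two's complement of 0000010110111110: invert → 1111101001000001, add 1 → 1111101001000010
  0010010110100001
+ 1111101001000010
------------------
 10001111111100011  (end carry out of the top bit = 1)
Discarding the end carry: 0001111111100011
Decimal check:
  0010010110100001 = 8192 + 1024 + 256 + 128 + 32 + 1 = 9633
  0000010110111110 = 1024 + 256 + 128 + 32 + 16 + 8 + 4 + 2 = 1470
  9633 - 1470 = 8163, and 0001111111100011 = 4096 + 2048 + 1024 + 512 + 256 + 128 + 64 + 32 + 2 + 1 = 8163 ✓



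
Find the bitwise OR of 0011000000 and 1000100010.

OR: 1 when either bit is 1
  0011000000
| 1000100010
------------
  1011100010
Decimal: 192 | 546 = 738



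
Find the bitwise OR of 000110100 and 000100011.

OR: 1 when either bit is 1
  000110100
| 000100011
-----------
  000110111
Decimal: 52 | 35 = 55



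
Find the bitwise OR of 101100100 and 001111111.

OR: 1 when either bit is 1
  101100100
| 001111111
-----------
  101111111
Decimal: 356 | 127 = 383



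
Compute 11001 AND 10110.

AND: 1 only when both bits are 1
  11001
& 10110
-------
  10000
Decimal: 25 & 22 = 16



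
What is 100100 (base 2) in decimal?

Sum of powers of 2 for each 1-bit:
2^2 + 2^5
= 4 + 32
= 36



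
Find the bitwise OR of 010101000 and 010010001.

OR: 1 when either bit is 1
  010101000
| 010010001
-----------
  010111001
Decimal: 168 | 145 = 185



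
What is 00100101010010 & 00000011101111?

AND: 1 only when both bits are 1
  00100101010010
& 00000011101111
----------------
  00000001000010
Decimal: 2386 & 239 = 66



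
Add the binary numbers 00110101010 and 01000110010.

Add column by column from the right: bit + bit + carry-in; write the sum mod 2, carry 1 when the sum is 2 or 3.
carry:  00001000100
        00110101010
+       01000110010
-------------------
       001111011100
(the carry out of the leftmost column, 0, becomes the leading bit)
Decimal check:
  00110101010 = 256 + 128 + 32 + 8 + 2 = 426
  01000110010 = 512 + 32 + 16 + 2 = 562
  426 + 562 = 988, and 001111011100 = 512 + 256 + 128 + 64 + 16 + 8 + 4 = 988 ✓



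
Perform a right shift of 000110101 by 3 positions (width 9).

Original: 000110101 (decimal 53)
Shift right by 3 positions
Drop the 3 low bits; fill with zeros on the left
Result: 000000110 (decimal 6)
Equivalent: 53 >> 3 = 53 ÷ 2^3 = 6



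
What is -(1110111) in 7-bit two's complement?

Original (sign bit 1, negative): 1110111
Step 1 - Invert all bits: 0001000
Step 2 - Add 1: 0001001
Verification: 1110111 + 0001001 = 10000000; discarding the end carry (carry out of the top bit) leaves the 7-bit value 0000000, as required for x + (-x)



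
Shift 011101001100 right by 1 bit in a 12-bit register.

Original: 011101001100 (decimal 1868)
Shift right by 1 position
Drop the 1 low bit; fill with zero on the left
Result: 001110100110 (decimal 934)
Equivalent: 1868 >> 1 = 1868 ÷ 2^1 = 934



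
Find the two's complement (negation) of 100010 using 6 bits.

Original (sign bit 1, negative): 100010
Step 1 - Invert all bits: 011101
Step 2 - Add 1: 011110
Verification: 100010 + 011110 = 1000000; discarding the end carry (carry out of the top bit) leaves the 6-bit value 000000, as required for x + (-x)



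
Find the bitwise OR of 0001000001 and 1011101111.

OR: 1 when either bit is 1
  0001000001
| 1011101111
------------
  1011101111
Decimal: 65 | 751 = 751



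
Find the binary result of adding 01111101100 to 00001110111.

Add column by column from the right: bit + bit + carry-in; write the sum mod 2, carry 1 when the sum is 2 or 3.
carry:  11111111000
        01111101100
+       00001110111
-------------------
       010001100011
(the carry out of the leftmost column, 0, becomes the leading bit)
Decimal check:
  01111101100 = 512 + 256 + 128 + 64 + 32 + 8 + 4 = 1004
  00001110111 = 64 + 32 + 16 + 4 + 2 + 1 = 119
  1004 + 119 = 1123, and 010001100011 = 1024 + 64 + 32 + 2 + 1 = 1123 ✓



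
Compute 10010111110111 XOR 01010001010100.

XOR: 1 when bits differ
  10010111110111
^ 01010001010100
----------------
  11000110100011
Decimal: 9719 ^ 5204 = 12707



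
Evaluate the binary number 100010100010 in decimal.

Sum of powers of 2 for each 1-bit:
2^1 + 2^5 + 2^7 + 2^11
= 2 + 32 + 128 + 2048
= 2210



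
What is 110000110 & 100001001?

AND: 1 only when both bits are 1
  110000110
& 100001001
-----------
  100000000
Decimal: 390 & 265 = 256



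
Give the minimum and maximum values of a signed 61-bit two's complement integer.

For 61-bit two's complement:
Minimum: -2^60 = -1152921504606846976
Maximum: 2^60 - 1 = 1152921504606846975



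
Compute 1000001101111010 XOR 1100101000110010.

XOR: 1 when bits differ
  1000001101111010
^ 1100101000110010
------------------
  0100100101001000
Decimal: 33658 ^ 51762 = 18760



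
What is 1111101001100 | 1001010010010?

OR: 1 when either bit is 1
  1111101001100
| 1001010010010
---------------
  1111111011110
Decimal: 8012 | 4754 = 8158



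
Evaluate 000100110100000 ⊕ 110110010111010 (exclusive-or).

XOR: 1 when bits differ
  000100110100000
^ 110110010111010
-----------------
  110010100011010
Decimal: 2464 ^ 27834 = 25882



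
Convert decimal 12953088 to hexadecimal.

Using repeated division by 16 (digits 10–15 are A–F):
12953088 ÷ 16 = 809568 remainder 0
809568 ÷ 16 = 50598 remainder 0
50598 ÷ 16 = 3162 remainder 6
3162 ÷ 16 = 197 remainder 10 (A)
197 ÷ 16 = 12 remainder 5
12 ÷ 16 = 0 remainder 12 (C)
Reading remainders bottom to top: C5A600



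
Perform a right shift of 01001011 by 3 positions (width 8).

Original: 01001011 (decimal 75)
Shift right by 3 positions
Drop the 3 low bits; fill with zeros on the left
Result: 00001001 (decimal 9)
Equivalent: 75 >> 3 = 75 ÷ 2^3 = 9



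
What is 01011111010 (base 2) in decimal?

Sum of powers of 2 for each 1-bit:
2^1 + 2^3 + 2^4 + 2^5 + 2^6 + 2^7 + 2^9
= 2 + 8 + 16 + 32 + 64 + 128 + 512
= 762



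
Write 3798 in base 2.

Using repeated division by 2:
3798 ÷ 2 = 1899 remainder 0
1899 ÷ 2 = 949 remainder 1
949 ÷ 2 = 474 remainder 1
474 ÷ 2 = 237 remainder 0
237 ÷ 2 = 118 remainder 1
118 ÷ 2 = 59 remainder 0
59 ÷ 2 = 29 remainder 1
29 ÷ 2 = 14 remainder 1
14 ÷ 2 = 7 remainder 0
7 ÷ 2 = 3 remainder 1
3 ÷ 2 = 1 remainder 1
1 ÷ 2 = 0 remainder 1
Reading remainders bottom to top: 111011010110



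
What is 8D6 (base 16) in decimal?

Expand by place value (powers of 16):
Digit values: D = 13
8D6 = 8 × 16^2 + 13 × 16^1 + 6 × 16^0
= 8 × 256 + 13 × 16 + 6 × 1
= 2048 + 208 + 6
= 2262



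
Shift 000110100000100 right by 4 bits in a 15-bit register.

Original: 000110100000100 (decimal 3332)
Shift right by 4 positions
Drop the 4 low bits; fill with zeros on the left
Result: 000000011010000 (decimal 208)
Equivalent: 3332 >> 4 = 3332 ÷ 2^4 = 208



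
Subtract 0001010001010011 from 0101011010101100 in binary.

Method 1 - Direct subtraction (column by column from the right: bit − bit − borrow-in; if negative, add 2 and borrow 1 from the next column):
borrow: 0000000010100110
        0101011010101100
-       0001010001010011
------------------------
        0100001001011001

Method 2 - Add two's complement:
Two's complement of 0001010001010011: invert → 1110101110101100, add 1 → 1110101110101101
  0101011010101100
+ 1110101110101101
------------------
 10100001001011001  (end carry out of the top bit = 1)
Discarding the end carry: 0100001001011001
Decimal check:
  0101011010101100 = 16384 + 4096 + 1024 + 512 + 128 + 32 + 8 + 4 = 22188
  0001010001010011 = 4096 + 1024 + 64 + 16 + 2 + 1 = 5203
  22188 - 5203 = 16985, and 0100001001011001 = 16384 + 512 + 64 + 16 + 8 + 1 = 16985 ✓



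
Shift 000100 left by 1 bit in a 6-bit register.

Original: 000100 (decimal 4)
Shift left by 1 position
Append 1 zero on the right
Result: 001000 (decimal 8)
Equivalent: 4 << 1 = 4 × 2^1 = 8



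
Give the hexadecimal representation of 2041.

Using repeated division by 16 (digits 10–15 are A–F):
2041 ÷ 16 = 127 remainder 9
127 ÷ 16 = 7 remainder 15 (F)
7 ÷ 16 = 0 remainder 7
Reading remainders bottom to top: 7F9



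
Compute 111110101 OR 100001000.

OR: 1 when either bit is 1
  111110101
| 100001000
-----------
  111111101
Decimal: 501 | 264 = 509



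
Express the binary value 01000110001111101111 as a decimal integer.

Sum of powers of 2 for each 1-bit:
2^0 + 2^1 + 2^2 + 2^3 + 2^5 + 2^6 + 2^7 + 2^8 + 2^9 + 2^13 + 2^14 + 2^18
= 1 + 2 + 4 + 8 + 32 + 64 + 128 + 256 + 512 + 8192 + 16384 + 262144
= 287727



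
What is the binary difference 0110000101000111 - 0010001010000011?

Method 1 - Direct subtraction (column by column from the right: bit − bit − borrow-in; if negative, add 2 and borrow 1 from the next column):
borrow: 0111110100000000
        0110000101000111
-       0010001010000011
------------------------
        0011111011000100

Method 2 - Add two's complement:
Two's complement of 0010001010000011: invert → 1101110101111100, add 1 → 1101110101111101
  0110000101000111
+ 1101110101111101
------------------
 10011111011000100  (end carry out of the top bit = 1)
Discarding the end carry: 0011111011000100
Decimal check:
  0110000101000111 = 16384 + 8192 + 256 + 64 + 4 + 2 + 1 = 24903
  0010001010000011 = 8192 + 512 + 128 + 2 + 1 = 8835
  24903 - 8835 = 16068, and 0011111011000100 = 8192 + 4096 + 2048 + 1024 + 512 + 128 + 64 + 4 = 16068 ✓



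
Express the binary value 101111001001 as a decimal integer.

Sum of powers of 2 for each 1-bit:
2^0 + 2^3 + 2^6 + 2^7 + 2^8 + 2^9 + 2^11
= 1 + 8 + 64 + 128 + 256 + 512 + 2048
= 3017



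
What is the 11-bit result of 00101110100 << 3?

Original: 00101110100 (decimal 372)
Shift left by 3 positions
Append 3 zeros on the right and drop the 3 high bits that overflow the 11-bit width
Result: 01110100000 (decimal 928)
Equivalent: 372 << 3 = 372 × 2^3 = 2976, truncated to 11 bits = 928



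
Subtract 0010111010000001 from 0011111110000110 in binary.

Method 1 - Direct subtraction (column by column from the right: bit − bit − borrow-in; if negative, add 2 and borrow 1 from the next column):
borrow: 0000000000000010
        0011111110000110
-       0010111010000001
------------------------
        0001000100000101

Method 2 - Add two's complement:
Two's complement of 0010111010000001: invert → 1101000101111110, add 1 → 1101000101111111
  0011111110000110
+ 1101000101111111
------------------
 10001000100000101  (end carry out of the top bit = 1)
Discarding the end carry: 0001000100000101
Decimal check:
  0011111110000110 = 8192 + 4096 + 2048 + 1024 + 512 + 256 + 128 + 4 + 2 = 16262
  0010111010000001 = 8192 + 2048 + 1024 + 512 + 128 + 1 = 11905
  16262 - 11905 = 4357, and 0001000100000101 = 4096 + 256 + 4 + 1 = 4357 ✓



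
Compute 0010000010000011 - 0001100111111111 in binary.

Method 1 - Direct subtraction (column by column from the right: bit − bit − borrow-in; if negative, add 2 and borrow 1 from the next column):
borrow: 0011111111111000
        0010000010000011
-       0001100111111111
------------------------
        0000011010000100

Method 2 - Add two's complement:
Two's complement of 0001100111111111: invert → 1110011000000000, add 1 → 1110011000000001
  0010000010000011
+ 1110011000000001
------------------
 10000011010000100  (end carry out of the top bit = 1)
Discarding the end carry: 0000011010000100
Decimal check:
  0010000010000011 = 8192 + 128 + 2 + 1 = 8323
  0001100111111111 = 4096 + 2048 + 256 + 128 + 64 + 32 + 16 + 8 + 4 + 2 + 1 = 6655
  8323 - 6655 = 1668, and 0000011010000100 = 1024 + 512 + 128 + 4 = 1668 ✓



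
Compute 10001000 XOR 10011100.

XOR: 1 when bits differ
  10001000
^ 10011100
----------
  00010100
Decimal: 136 ^ 156 = 20



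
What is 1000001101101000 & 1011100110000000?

AND: 1 only when both bits are 1
  1000001101101000
& 1011100110000000
------------------
  1000000100000000
Decimal: 33640 & 47488 = 33024



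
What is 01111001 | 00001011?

OR: 1 when either bit is 1
  01111001
| 00001011
----------
  01111011
Decimal: 121 | 11 = 123



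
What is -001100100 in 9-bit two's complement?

Original: 001100100
Step 1 - Invert all bits: 110011011
Step 2 - Add 1: 110011100
Verification: 001100100 + 110011100 = 1000000000; discarding the end carry (carry out of the top bit) leaves the 9-bit value 000000000, as required for x + (-x)



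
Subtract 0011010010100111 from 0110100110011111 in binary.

Method 1 - Direct subtraction (column by column from the right: bit − bit − borrow-in; if negative, add 2 and borrow 1 from the next column):
borrow: 0110100111000000
        0110100110011111
-       0011010010100111
------------------------
        0011010011111000

Method 2 - Add two's complement:
Two's complement of 0011010010100111: invert → 1100101101011000, add 1 → 1100101101011001
  0110100110011111
+ 1100101101011001
------------------
 10011010011111000  (end carry out of the top bit = 1)
Discarding the end carry: 0011010011111000
Decimal check:
  0110100110011111 = 16384 + 8192 + 2048 + 256 + 128 + 16 + 8 + 4 + 2 + 1 = 27039
  0011010010100111 = 8192 + 4096 + 1024 + 128 + 32 + 4 + 2 + 1 = 13479
  27039 - 13479 = 13560, and 0011010011111000 = 8192 + 4096 + 1024 + 128 + 64 + 32 + 16 + 8 = 13560 ✓



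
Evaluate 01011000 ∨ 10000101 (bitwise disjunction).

OR: 1 when either bit is 1
  01011000
| 10000101
----------
  11011101
Decimal: 88 | 133 = 221



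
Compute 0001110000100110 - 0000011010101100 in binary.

Method 1 - Direct subtraction (column by column from the right: bit − bit − borrow-in; if negative, add 2 and borrow 1 from the next column):
borrow: 0000111111110000
        0001110000100110
-       0000011010101100
------------------------
        0001010101111010

Method 2 - Add two's complement:
Two's complement of 0000011010101100: invert → 1111100101010011, add 1 → 1111100101010100
  0001110000100110
+ 1111100101010100
------------------
 10001010101111010  (end carry out of the top bit = 1)
Discarding the end carry: 0001010101111010
Decimal check:
  0001110000100110 = 4096 + 2048 + 1024 + 32 + 4 + 2 = 7206
  0000011010101100 = 1024 + 512 + 128 + 32 + 8 + 4 = 1708
  7206 - 1708 = 5498, and 0001010101111010 = 4096 + 1024 + 256 + 64 + 32 + 16 + 8 + 2 = 5498 ✓



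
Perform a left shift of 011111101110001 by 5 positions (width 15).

Original: 011111101110001 (decimal 16241)
Shift left by 5 positions
Append 5 zeros on the right and drop the 5 high bits that overflow the 15-bit width
Result: 110111000100000 (decimal 28192)
Equivalent: 16241 << 5 = 16241 × 2^5 = 519712, truncated to 15 bits = 28192



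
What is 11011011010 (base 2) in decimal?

Sum of powers of 2 for each 1-bit:
2^1 + 2^3 + 2^4 + 2^6 + 2^7 + 2^9 + 2^10
= 2 + 8 + 16 + 64 + 128 + 512 + 1024
= 1754



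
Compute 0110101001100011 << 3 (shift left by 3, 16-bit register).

Original: 0110101001100011 (decimal 27235)
Shift left by 3 positions
Append 3 zeros on the right and drop the 3 high bits that overflow the 16-bit width
Result: 0101001100011000 (decimal 21272)
Equivalent: 27235 << 3 = 27235 × 2^3 = 217880, truncated to 16 bits = 21272



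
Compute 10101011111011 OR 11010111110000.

OR: 1 when either bit is 1
  10101011111011
| 11010111110000
----------------
  11111111111011
Decimal: 11003 | 13808 = 16379



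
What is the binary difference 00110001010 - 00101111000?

Method 1 - Direct subtraction (column by column from the right: bit − bit − borrow-in; if negative, add 2 and borrow 1 from the next column):
borrow: 00011100000
        00110001010
-       00101111000
-------------------
        00000010010

Method 2 - Add two's complement:
Two's complement of 00101111000: invert → 11010000111, add 1 → 11010001000
  00110001010
+ 11010001000
-------------
 100000010010  (end carry out of the top bit = 1)
Discarding the end carry: 00000010010
Decimal check:
  00110001010 = 256 + 128 + 8 + 2 = 394
  00101111000 = 256 + 64 + 32 + 16 + 8 = 376
  394 - 376 = 18, and 00000010010 = 16 + 2 = 18 ✓



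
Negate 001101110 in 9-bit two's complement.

Original: 001101110
Step 1 - Invert all bits: 110010001
Step 2 - Add 1: 110010010
Verification: 001101110 + 110010010 = 1000000000; discarding the end carry (carry out of the top bit) leaves the 9-bit value 000000000, as required for x + (-x)



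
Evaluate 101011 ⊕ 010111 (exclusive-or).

XOR: 1 when bits differ
  101011
^ 010111
--------
  111100
Decimal: 43 ^ 23 = 60



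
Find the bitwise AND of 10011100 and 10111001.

AND: 1 only when both bits are 1
  10011100
& 10111001
----------
  10011000
Decimal: 156 & 185 = 152



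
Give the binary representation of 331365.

Using repeated division by 2:
331365 ÷ 2 = 165682 remainder 1
165682 ÷ 2 = 82841 remainder 0
82841 ÷ 2 = 41420 remainder 1
41420 ÷ 2 = 20710 remainder 0
20710 ÷ 2 = 10355 remainder 0
10355 ÷ 2 = 5177 remainder 1
5177 ÷ 2 = 2588 remainder 1
2588 ÷ 2 = 1294 remainder 0
1294 ÷ 2 = 647 remainder 0
647 ÷ 2 = 323 remainder 1
323 ÷ 2 = 161 remainder 1
161 ÷ 2 = 80 remainder 1
80 ÷ 2 = 40 remainder 0
40 ÷ 2 = 20 remainder 0
20 ÷ 2 = 10 remainder 0
10 ÷ 2 = 5 remainder 0
5 ÷ 2 = 2 remainder 1
2 ÷ 2 = 1 remainder 0
1 ÷ 2 = 0 remainder 1
Reading remainders bottom to top: 1010000111001100101



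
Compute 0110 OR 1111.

OR: 1 when either bit is 1
  0110
| 1111
------
  1111
Decimal: 6 | 15 = 15



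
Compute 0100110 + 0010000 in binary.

Add column by column from the right: bit + bit + carry-in; write the sum mod 2, carry 1 when the sum is 2 or 3.
carry:  0000000
        0100110
+       0010000
---------------
       00110110
(the carry out of the leftmost column, 0, becomes the leading bit)
Decimal check:
  0100110 = 32 + 4 + 2 = 38
  0010000 = 16
  38 + 16 = 54, and 00110110 = 32 + 16 + 4 + 2 = 54 ✓



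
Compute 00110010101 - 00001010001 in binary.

Method 1 - Direct subtraction (column by column from the right: bit − bit − borrow-in; if negative, add 2 and borrow 1 from the next column):
borrow: 00010000000
        00110010101
-       00001010001
-------------------
        00101000100

Method 2 - Add two's complement:
Two's complement of 00001010001: invert → 11110101110, add 1 → 11110101111
  00110010101
+ 11110101111
-------------
 100101000100  (end carry out of the top bit = 1)
Discarding the end carry: 00101000100
Decimal check:
  00110010101 = 256 + 128 + 16 + 4 + 1 = 405
  00001010001 = 64 + 16 + 1 = 81
  405 - 81 = 324, and 00101000100 = 256 + 64 + 4 = 324 ✓

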